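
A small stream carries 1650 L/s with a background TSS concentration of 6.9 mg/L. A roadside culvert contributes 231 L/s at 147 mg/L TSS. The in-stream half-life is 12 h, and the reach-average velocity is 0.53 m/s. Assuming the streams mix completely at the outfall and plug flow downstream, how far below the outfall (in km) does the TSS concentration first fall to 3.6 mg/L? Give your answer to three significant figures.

Mixed concentration C = ΣQC/ΣQ = (1650·6.900 + 231.0·147.0) / 1881 = 45340/1881 = 24.11 mg/L.
Half-life 12 h → k = ln 2 / 12 = 0.05776 h⁻¹ = 1.386 d⁻¹.
Set 24.11·exp(−k·t) = 3.6 → t = ln(24.11/3.6)/k = 118500 s = 32.92 h.
Distance = v·t = 0.53·118500 = 62810 m = 62.81 km.

62.8 km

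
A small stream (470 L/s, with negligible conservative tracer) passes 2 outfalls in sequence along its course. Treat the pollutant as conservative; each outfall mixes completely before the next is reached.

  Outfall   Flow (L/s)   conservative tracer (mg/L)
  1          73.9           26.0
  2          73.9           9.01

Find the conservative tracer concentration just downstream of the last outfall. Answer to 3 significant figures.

After outfall 1: Q = 470.0 + 73.90 = 543.9 L/s; C = (470.0·0 + 73.90·26.00)/543.9 = 3.533 mg/L.
After outfall 2: Q = 543.9 + 73.90 = 617.8 L/s; C = (543.9·3.533 + 73.90·9.010)/617.8 = 4.188 mg/L.

4.19 mg/L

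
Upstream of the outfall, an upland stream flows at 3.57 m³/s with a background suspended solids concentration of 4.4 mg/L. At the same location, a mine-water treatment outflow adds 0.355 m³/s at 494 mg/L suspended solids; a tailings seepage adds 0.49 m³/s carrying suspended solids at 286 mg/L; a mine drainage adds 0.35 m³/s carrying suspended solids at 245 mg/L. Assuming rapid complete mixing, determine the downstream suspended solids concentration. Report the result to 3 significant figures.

87.5 mg/L

After mixing, C = (3.570·4.400 + 0.3550·494.0 + 0.4900·286.0 + 0.3500·245.0) / 4.765 = 417.0/4.765 = 87.51 mg/L.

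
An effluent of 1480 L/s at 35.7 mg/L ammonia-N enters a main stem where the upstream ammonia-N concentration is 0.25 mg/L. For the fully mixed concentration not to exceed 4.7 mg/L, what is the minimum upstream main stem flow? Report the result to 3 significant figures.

10300 L/s

Set C_mix = 4.7: (Q·0.2500 + 1480·35.70) / (Q + 1480) = 4.7
→ Q = 1480·(35.70 − 4.7)/(4.7 − 0.2500) = 10310 L/s.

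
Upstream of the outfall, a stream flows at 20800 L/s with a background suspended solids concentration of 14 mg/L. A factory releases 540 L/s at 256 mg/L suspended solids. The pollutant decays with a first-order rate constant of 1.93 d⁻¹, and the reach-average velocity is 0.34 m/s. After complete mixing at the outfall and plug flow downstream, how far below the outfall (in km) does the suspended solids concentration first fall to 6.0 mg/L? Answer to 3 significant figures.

18.4 km

Conservation of mass: C = (20800·14.00 + 540.0·256.0) / 21340 = 429400/21340 = 20.12 mg/L.
Set 20.12·exp(−k·t) = 6.0 → t = ln(20.12/6.0)/k = 54170 s = 15.05 h.
Distance = v·t = 0.34·54170 = 18420 m = 18.42 km.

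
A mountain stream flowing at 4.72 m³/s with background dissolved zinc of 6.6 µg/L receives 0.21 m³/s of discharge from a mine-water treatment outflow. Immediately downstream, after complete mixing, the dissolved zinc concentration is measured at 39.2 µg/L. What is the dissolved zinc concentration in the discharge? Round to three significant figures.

Mass balance: 4.720·6.600 + 0.2100·Cₑ = 4.930·39.20
→ Cₑ = (4.930·39.20 − 4.720·6.600) / 0.2100 = 771.9 µg/L.

772 µg/L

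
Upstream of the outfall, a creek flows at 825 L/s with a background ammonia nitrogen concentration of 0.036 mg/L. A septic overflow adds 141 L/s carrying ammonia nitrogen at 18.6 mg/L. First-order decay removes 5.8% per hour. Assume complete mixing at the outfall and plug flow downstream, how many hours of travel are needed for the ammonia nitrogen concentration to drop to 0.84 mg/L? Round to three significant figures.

19.8 h

Flow-weighted average: C = (825.0·0.03600 + 141.0·18.60) / 966.0 = 2652/966.0 = 2.746 mg/L.
5.8%/h lost → k = −ln(1 − 0.058) = 0.05975 h⁻¹.
2.746·exp(−k·t) = 0.84 → t = ln(2.746/0.84)/k = 71360 s = 19.82 h.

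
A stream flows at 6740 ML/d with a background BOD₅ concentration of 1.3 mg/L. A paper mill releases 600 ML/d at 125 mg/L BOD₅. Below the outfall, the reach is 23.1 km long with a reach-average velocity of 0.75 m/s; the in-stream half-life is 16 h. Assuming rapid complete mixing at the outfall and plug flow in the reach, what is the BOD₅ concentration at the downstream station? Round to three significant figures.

7.88 mg/L

Conservation of mass: C = (6740·1.300 + 600.0·125.0) / 7340 = 83760/7340 = 11.41 mg/L.
Travel time t = 23.1·1000 / 0.75 = 30800 s = 8.556 h.
Half-life 16 h → k = ln 2 / 16 = 0.04332 h⁻¹ = 1.040 d⁻¹.
After decay, C = 11.41 × e^(−kt) = 11.41 × 0.6903 = 7.877 mg/L.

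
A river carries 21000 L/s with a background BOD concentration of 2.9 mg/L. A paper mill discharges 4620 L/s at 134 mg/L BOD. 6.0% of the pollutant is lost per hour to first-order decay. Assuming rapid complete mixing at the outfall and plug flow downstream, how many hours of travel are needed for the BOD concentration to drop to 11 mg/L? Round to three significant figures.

14.2 h

Mixed concentration C = ΣQC/ΣQ = (21000·2.900 + 4620·134.0) / 25620 = 680000/25620 = 26.54 mg/L.
6.0%/h lost → k = −ln(1 − 0.06) = 0.06188 h⁻¹.
26.54·exp(−k·t) = 11 → t = ln(26.54/11)/k = 51250 s = 14.23 h.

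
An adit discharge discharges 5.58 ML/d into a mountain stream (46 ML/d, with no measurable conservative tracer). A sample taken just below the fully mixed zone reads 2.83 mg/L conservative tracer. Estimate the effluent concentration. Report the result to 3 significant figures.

Mass balance: 46.00·0 + 5.580·Cₑ = 51.58·2.830
→ Cₑ = (51.58·2.830 − 46.00·0) / 5.580 = 26.16 mg/L.

26.2 mg/L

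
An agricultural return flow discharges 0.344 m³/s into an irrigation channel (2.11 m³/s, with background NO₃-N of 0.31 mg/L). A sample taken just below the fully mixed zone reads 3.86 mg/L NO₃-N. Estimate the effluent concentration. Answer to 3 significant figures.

25.6 mg/L

Mass balance: 2.110·0.3100 + 0.3440·Cₑ = 2.454·3.860
→ Cₑ = (2.454·3.860 − 2.110·0.3100) / 0.3440 = 25.63 mg/L.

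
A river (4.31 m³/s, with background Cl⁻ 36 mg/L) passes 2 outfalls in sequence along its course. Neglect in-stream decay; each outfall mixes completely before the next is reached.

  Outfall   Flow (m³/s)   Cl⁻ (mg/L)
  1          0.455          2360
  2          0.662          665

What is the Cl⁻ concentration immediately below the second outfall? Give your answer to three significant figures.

After outfall 1: Q = 4.310 + 0.4550 = 4.765 m³/s; C = (4.310·36.00 + 0.4550·2360)/4.765 = 257.9 mg/L.
After outfall 2: Q = 4.765 + 0.6620 = 5.427 m³/s; C = (4.765·257.9 + 0.6620·665.0)/5.427 = 307.6 mg/L.

308 mg/L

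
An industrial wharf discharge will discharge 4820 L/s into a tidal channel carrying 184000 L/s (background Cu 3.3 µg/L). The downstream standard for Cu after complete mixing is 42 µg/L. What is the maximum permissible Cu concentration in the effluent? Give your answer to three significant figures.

At the limit, (Qr·Cr + Qe·Cₑ)/(Qr + Qe) = 42:
Cₑ = (188800·42 − 184000·3.300) / 4820 = 1519 µg/L.

1520 µg/L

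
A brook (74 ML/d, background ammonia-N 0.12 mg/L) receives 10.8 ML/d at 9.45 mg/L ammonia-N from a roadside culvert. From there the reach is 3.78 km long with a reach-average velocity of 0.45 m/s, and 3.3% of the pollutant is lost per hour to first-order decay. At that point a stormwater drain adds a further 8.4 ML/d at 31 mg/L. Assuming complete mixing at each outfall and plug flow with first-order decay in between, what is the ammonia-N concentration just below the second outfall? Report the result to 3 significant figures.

Flow-weighted average: C = (74.00·0.1200 + 10.80·9.450) / 84.80 = 110.9/84.80 = 1.308 mg/L; combined flow 84.80 ML/d.
Travel time t = 3.78·1000 / 0.45 = 8400 s = 2.333 h.
3.3%/h lost → k = −ln(1 − 0.033) = 0.03356 h⁻¹.
Decay over the reach: 1.308·exp(−kt) = 1.308·0.9247 = 1.210 mg/L.
At the second outfall, C = (84.80·1.210 + 8.400·31.00) / (84.80 + 8.400) = 3.895 mg/L.

3.89 mg/L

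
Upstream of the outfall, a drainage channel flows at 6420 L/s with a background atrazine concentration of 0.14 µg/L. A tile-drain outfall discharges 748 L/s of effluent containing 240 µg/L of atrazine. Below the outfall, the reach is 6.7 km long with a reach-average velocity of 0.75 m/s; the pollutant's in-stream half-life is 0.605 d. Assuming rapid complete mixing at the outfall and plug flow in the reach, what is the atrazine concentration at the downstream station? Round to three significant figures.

22.4 µg/L

Mixed concentration C = ΣQC/ΣQ = (6420·0.1400 + 748.0·240.0) / 7168 = 180400/7168 = 25.17 µg/L.
Travel time t = 6.7·1000 / 0.75 = 8933 s = 2.481 h.
Half-life 0.605 d → k = ln 2 / 0.605 = 1.146 d⁻¹.
Decay over the reach: 25.17·exp(−kt) = 25.17·0.8883 = 22.36 µg/L.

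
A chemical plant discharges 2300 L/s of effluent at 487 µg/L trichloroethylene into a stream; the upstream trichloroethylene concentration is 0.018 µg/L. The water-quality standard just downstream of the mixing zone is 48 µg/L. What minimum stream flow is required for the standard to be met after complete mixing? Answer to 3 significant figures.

21000 L/s

Set C_mix = 48: (Q·0.01800 + 2300·487.0) / (Q + 2300) = 48
→ Q = 2300·(487.0 − 48)/(48 − 0.01800) = 21040 L/s.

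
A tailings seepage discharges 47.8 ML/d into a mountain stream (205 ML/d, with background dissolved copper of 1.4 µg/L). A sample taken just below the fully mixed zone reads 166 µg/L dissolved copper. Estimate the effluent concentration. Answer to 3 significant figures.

872 µg/L

Mass balance: 205.0·1.400 + 47.80·Cₑ = 252.8·166.0
→ Cₑ = (252.8·166.0 − 205.0·1.400) / 47.80 = 871.9 µg/L.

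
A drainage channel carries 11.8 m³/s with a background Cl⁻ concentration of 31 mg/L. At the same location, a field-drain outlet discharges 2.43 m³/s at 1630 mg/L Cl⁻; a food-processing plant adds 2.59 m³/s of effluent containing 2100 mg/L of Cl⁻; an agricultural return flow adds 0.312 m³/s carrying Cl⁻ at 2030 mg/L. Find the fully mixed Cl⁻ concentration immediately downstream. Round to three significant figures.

607 mg/L

Mixed concentration C = ΣQC/ΣQ = (11.80·31.00 + 2.430·1630 + 2.590·2100 + 0.3120·2030) / 17.13 = 10400/17.13 = 607.0 mg/L.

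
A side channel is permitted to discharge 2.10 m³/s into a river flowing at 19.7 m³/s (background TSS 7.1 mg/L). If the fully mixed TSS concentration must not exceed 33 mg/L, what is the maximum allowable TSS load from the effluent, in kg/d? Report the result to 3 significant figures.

50100 kg/d

Mass balance at the limit: 19.70·7.100 + 2.100·Cₑ = 21.80·33 → Cₑ = 276.0 mg/L.
Load = 2.100 m³/s × 276.0 g/m³ × 86 400 s/d = 50070 kg/d.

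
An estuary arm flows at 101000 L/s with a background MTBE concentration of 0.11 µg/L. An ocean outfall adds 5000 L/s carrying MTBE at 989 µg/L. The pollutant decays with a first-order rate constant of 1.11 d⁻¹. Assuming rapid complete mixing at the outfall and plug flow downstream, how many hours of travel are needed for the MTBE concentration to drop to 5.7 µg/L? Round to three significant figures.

Mixed concentration C = ΣQC/ΣQ = (101000·0.1100 + 5000·989.0) / 106000 = 4956000/106000 = 46.76 µg/L.
46.76·exp(−k·t) = 5.7 → t = ln(46.76/5.7)/k = 163800 s = 45.50 h.

45.5 h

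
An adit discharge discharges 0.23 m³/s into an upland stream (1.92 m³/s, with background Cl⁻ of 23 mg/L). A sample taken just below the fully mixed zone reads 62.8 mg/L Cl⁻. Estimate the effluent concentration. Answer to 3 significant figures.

395 mg/L

Mass balance: 1.920·23.00 + 0.2300·Cₑ = 2.150·62.80
→ Cₑ = (2.150·62.80 − 1.920·23.00) / 0.2300 = 395.0 mg/L.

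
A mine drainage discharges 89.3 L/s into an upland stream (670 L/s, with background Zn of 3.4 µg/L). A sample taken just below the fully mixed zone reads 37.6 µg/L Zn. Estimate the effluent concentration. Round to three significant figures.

Mass balance: 670.0·3.400 + 89.30·Cₑ = 759.3·37.60
→ Cₑ = (759.3·37.60 − 670.0·3.400) / 89.30 = 294.2 µg/L.

294 µg/L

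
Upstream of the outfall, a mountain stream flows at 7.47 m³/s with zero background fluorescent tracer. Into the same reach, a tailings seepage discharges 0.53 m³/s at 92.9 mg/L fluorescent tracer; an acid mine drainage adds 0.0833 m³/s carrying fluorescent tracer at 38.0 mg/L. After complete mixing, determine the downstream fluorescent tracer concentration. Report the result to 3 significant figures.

After mixing, C = (7.470·0 + 0.5300·92.90 + 0.08330·38.00) / 8.083 = 52.40/8.083 = 6.483 mg/L.

6.48 mg/L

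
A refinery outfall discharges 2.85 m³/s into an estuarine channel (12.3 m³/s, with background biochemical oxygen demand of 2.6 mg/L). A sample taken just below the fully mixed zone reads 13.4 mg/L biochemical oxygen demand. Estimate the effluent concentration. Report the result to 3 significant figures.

Mass balance: 12.30·2.600 + 2.850·Cₑ = 15.15·13.40
→ Cₑ = (15.15·13.40 − 12.30·2.600) / 2.850 = 60.01 mg/L.

60.0 mg/L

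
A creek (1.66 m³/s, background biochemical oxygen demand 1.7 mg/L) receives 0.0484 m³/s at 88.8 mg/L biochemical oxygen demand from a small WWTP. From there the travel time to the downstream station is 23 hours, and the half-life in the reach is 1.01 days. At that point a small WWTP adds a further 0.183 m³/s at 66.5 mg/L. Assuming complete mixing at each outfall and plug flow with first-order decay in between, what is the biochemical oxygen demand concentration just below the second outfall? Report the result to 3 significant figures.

8.38 mg/L

Mixed concentration C = ΣQC/ΣQ = (1.660·1.700 + 0.04840·88.80) / 1.708 = 7.120/1.708 = 4.168 mg/L; combined flow 1.708 m³/s.
Half-life 1.01 d → k = ln 2 / 1.01 = 0.6863 d⁻¹.
After decay, C = 4.168 × e^(−kt) = 4.168 × 0.5180 = 2.159 mg/L.
At the second outfall, C = (1.708·2.159 + 0.1830·66.50) / (1.708 + 0.1830) = 8.384 mg/L.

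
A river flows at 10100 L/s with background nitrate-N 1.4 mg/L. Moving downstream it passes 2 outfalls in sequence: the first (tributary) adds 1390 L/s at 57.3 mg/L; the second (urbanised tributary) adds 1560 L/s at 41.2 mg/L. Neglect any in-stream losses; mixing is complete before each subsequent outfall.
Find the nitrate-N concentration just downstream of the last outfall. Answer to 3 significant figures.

After outfall 1: Q = 10100 + 1390 = 11490 L/s; C = (10100·1.400 + 1390·57.30)/11490 = 8.162 mg/L.
After outfall 2: Q = 11490 + 1560 = 13050 L/s; C = (11490·8.162 + 1560·41.20)/13050 = 12.11 mg/L.

12.1 mg/L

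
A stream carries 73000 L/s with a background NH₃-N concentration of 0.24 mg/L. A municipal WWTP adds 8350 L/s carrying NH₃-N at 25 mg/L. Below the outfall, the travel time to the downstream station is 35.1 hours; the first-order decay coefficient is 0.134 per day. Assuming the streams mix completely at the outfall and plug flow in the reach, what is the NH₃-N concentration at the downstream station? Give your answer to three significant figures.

Conservation of mass: C = (73000·0.2400 + 8350·25.00) / 81350 = 226300/81350 = 2.781 mg/L.
Applying C = C₀e^(−kt): 2.781 × 0.8220 = 2.286 mg/L.

2.29 mg/L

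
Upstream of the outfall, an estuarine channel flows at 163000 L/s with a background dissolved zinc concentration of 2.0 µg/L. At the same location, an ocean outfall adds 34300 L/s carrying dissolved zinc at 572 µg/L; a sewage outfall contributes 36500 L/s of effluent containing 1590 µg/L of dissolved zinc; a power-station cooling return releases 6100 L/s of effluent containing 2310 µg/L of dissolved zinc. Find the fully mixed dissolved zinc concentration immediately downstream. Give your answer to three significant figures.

384 µg/L

Mixed concentration C = ΣQC/ΣQ = (163000·2.000 + 34300·572.0 + 36500·1590 + 6100·2310) / 239900 = 92070000/239900 = 383.8 µg/L.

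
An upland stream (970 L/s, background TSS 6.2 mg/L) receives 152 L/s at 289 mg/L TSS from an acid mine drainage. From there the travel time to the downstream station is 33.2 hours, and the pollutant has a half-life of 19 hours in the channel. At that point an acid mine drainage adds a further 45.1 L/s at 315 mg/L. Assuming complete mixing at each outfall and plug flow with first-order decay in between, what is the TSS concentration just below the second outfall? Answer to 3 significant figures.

24.9 mg/L

After mixing, C = (970.0·6.200 + 152.0·289.0) / 1122 = 49940/1122 = 44.51 mg/L; combined flow 1122 L/s.
Half-life 19 h → k = ln 2 / 19 = 0.03648 h⁻¹ = 0.8756 d⁻¹.
First-order decay: C = 44.51·exp(−k·t) = 44.51·0.2978 = 13.26 mg/L.
At the second outfall, C = (1122·13.26 + 45.10·315.0) / (1122 + 45.10) = 24.92 mg/L.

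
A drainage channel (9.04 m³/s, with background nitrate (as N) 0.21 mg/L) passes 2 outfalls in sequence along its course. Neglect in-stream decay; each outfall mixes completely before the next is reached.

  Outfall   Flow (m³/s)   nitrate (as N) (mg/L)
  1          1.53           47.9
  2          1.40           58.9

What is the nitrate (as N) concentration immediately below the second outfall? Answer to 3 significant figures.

13.2 mg/L

After outfall 1: Q = 9.040 + 1.530 = 10.57 m³/s; C = (9.040·0.2100 + 1.530·47.90)/10.57 = 7.113 mg/L.
After outfall 2: Q = 10.57 + 1.400 = 11.97 m³/s; C = (10.57·7.113 + 1.400·58.90)/11.97 = 13.17 mg/L.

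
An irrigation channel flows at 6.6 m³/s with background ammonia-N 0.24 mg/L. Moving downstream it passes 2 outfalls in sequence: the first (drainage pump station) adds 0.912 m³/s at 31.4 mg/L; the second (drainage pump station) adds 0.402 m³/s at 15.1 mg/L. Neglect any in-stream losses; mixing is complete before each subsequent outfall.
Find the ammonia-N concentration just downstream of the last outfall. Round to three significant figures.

4.59 mg/L

After outfall 1: Q = 6.600 + 0.9120 = 7.512 m³/s; C = (6.600·0.2400 + 0.9120·31.40)/7.512 = 4.023 mg/L.
After outfall 2: Q = 7.512 + 0.4020 = 7.914 m³/s; C = (7.512·4.023 + 0.4020·15.10)/7.914 = 4.586 mg/L.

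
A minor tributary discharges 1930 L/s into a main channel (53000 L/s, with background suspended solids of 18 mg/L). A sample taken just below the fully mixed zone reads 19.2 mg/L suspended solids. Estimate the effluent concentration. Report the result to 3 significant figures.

52.2 mg/L

Mass balance: 53000·18.00 + 1930·Cₑ = 54930·19.20
→ Cₑ = (54930·19.20 − 53000·18.00) / 1930 = 52.15 mg/L.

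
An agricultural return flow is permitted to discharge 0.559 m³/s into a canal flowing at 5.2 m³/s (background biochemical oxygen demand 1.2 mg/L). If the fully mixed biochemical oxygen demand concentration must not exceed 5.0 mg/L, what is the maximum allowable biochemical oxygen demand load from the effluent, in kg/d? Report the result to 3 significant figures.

1950 kg/d

Mass balance at the limit: 5.200·1.200 + 0.5590·Cₑ = 5.759·5.0 → Cₑ = 40.35 mg/L.
Load = 0.5590 m³/s × 40.35 g/m³ × 86 400 s/d = 1949 kg/d.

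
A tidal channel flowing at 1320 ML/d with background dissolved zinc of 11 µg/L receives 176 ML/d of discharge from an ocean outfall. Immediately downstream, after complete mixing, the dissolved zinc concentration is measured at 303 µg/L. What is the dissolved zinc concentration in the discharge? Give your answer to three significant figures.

Mass balance: 1320·11.00 + 176.0·Cₑ = 1496·303.0
→ Cₑ = (1496·303.0 − 1320·11.00) / 176.0 = 2493 µg/L.

2490 µg/L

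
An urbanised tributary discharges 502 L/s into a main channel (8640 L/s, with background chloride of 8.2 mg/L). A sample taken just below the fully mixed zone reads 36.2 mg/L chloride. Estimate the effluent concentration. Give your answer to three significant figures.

Mass balance: 8640·8.200 + 502.0·Cₑ = 9142·36.20
→ Cₑ = (9142·36.20 − 8640·8.200) / 502.0 = 518.1 mg/L.

518 mg/L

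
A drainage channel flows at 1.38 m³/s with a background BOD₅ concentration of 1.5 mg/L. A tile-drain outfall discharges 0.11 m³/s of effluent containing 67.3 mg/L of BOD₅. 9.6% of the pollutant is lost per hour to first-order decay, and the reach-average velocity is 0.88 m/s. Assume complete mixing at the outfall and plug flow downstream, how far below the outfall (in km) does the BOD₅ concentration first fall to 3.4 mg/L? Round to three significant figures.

Conservation of mass: C = (1.380·1.500 + 0.1100·67.30) / 1.490 = 9.473/1.490 = 6.358 mg/L.
9.6%/h lost → k = −ln(1 − 0.096) = 0.1009 h⁻¹.
Set 6.358·exp(−k·t) = 3.4 → t = ln(6.358/3.4)/k = 22330 s = 6.202 h.
Distance = v·t = 0.88·22330 = 19650 m = 19.65 km.

19.6 km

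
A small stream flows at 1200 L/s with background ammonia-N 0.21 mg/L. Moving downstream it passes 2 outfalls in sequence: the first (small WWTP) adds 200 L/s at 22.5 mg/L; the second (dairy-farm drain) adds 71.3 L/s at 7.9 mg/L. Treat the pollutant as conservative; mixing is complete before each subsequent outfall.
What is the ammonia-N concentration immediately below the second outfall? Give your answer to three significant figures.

3.61 mg/L

Below outfall 1: Q → 1400 L/s, C = (1200·0.2100 + 200.0·22.50)/1400 = 3.394 mg/L.
Below outfall 2: Q → 1471 L/s, C = (1400·3.394 + 71.30·7.900)/1471 = 3.613 mg/L.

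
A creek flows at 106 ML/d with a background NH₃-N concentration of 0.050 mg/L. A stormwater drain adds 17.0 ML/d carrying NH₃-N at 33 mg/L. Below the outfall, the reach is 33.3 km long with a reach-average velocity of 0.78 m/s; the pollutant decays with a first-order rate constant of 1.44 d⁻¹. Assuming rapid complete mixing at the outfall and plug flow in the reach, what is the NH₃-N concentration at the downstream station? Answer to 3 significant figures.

2.26 mg/L

Flow-weighted average: C = (106.0·0.05000 + 17.00·33.00) / 123.0 = 566.3/123.0 = 4.604 mg/L.
Travel time t = 33.3·1000 / 0.78 = 42690 s = 11.86 h.
First-order decay: C = 4.604·exp(−k·t) = 4.604·0.4909 = 2.260 mg/L.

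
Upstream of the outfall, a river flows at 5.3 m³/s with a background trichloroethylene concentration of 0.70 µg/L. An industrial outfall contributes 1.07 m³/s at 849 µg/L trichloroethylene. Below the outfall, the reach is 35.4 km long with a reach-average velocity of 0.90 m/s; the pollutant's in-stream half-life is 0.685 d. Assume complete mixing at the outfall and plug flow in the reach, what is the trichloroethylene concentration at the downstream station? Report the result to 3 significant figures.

90.3 µg/L

Flow-weighted average: C = (5.300·0.7000 + 1.070·849.0) / 6.370 = 912.1/6.370 = 143.2 µg/L.
Travel time t = 35.4·1000 / 0.90 = 39330 s = 10.93 h.
Half-life 0.685 d → k = ln 2 / 0.685 = 1.012 d⁻¹.
First-order decay: C = 143.2·exp(−k·t) = 143.2·0.6309 = 90.34 µg/L.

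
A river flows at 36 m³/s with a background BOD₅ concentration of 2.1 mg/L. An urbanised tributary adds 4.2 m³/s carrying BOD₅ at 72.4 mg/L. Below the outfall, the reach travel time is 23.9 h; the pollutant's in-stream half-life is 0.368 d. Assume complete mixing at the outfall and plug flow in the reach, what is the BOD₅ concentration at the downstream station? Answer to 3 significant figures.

1.45 mg/L

Mass balance: C = (36.00·2.100 + 4.200·72.40) / 40.20 = 379.7/40.20 = 9.445 mg/L.
Half-life 0.368 d → k = ln 2 / 0.368 = 1.884 d⁻¹.
Applying C = C₀e^(−kt): 9.445 × 0.1532 = 1.447 mg/L.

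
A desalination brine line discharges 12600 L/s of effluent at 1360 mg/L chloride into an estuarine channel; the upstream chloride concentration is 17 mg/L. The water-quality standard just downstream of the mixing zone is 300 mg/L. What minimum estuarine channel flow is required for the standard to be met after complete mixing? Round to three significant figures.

47200 L/s

Set C_mix = 300: (Q·17.00 + 12600·1360) / (Q + 12600) = 300
→ Q = 12600·(1360 − 300)/(300 − 17.00) = 47190 L/s.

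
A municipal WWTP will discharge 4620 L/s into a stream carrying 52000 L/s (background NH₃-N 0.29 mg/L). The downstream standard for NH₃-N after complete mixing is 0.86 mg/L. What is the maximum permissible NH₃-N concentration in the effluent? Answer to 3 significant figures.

7.28 mg/L

At the limit, (Qr·Cr + Qe·Cₑ)/(Qr + Qe) = 0.86:
Cₑ = (56620·0.86 − 52000·0.2900) / 4620 = 7.276 mg/L.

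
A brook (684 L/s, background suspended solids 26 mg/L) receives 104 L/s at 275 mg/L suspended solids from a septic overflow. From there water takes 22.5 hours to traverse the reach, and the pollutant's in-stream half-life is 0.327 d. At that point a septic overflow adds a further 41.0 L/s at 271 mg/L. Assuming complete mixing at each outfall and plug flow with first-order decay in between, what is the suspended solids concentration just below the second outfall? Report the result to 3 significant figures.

21.1 mg/L

After mixing, C = (684.0·26.00 + 104.0·275.0) / 788.0 = 46380/788.0 = 58.86 mg/L; combined flow 788.0 L/s.
Half-life 0.327 d → k = ln 2 / 0.327 = 2.120 d⁻¹.
Applying C = C₀e^(−kt): 58.86 × 0.1371 = 8.069 mg/L.
At the second outfall, C = (788.0·8.069 + 41.00·271.0) / (788.0 + 41.00) = 21.07 mg/L.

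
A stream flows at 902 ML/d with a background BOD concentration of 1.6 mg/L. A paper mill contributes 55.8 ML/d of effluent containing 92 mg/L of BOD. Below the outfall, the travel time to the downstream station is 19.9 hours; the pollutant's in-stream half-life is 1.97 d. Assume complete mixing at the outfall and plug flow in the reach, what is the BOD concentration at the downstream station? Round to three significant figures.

Mixed concentration C = ΣQC/ΣQ = (902.0·1.600 + 55.80·92.00) / 957.8 = 6577/957.8 = 6.867 mg/L.
Half-life 1.97 d → k = ln 2 / 1.97 = 0.3519 d⁻¹.
First-order decay: C = 6.867·exp(−k·t) = 6.867·0.7470 = 5.129 mg/L.

5.13 mg/L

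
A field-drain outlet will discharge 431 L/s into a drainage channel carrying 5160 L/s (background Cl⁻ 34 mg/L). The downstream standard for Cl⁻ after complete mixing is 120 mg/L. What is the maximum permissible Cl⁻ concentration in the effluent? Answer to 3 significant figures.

At the limit, (Qr·Cr + Qe·Cₑ)/(Qr + Qe) = 120:
Cₑ = (5591·120 − 5160·34.00) / 431.0 = 1150 mg/L.

1150 mg/L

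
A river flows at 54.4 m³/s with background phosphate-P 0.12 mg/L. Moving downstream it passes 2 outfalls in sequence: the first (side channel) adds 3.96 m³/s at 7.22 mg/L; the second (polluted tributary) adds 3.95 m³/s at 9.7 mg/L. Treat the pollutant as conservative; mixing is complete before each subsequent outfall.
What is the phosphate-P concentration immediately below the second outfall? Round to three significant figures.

1.18 mg/L

Outfall 1: combined Q = 58.36 m³/s; C = (54.40·0.1200 + 3.960·7.220)/58.36 = 0.6018 mg/L.
Outfall 2: combined Q = 62.31 m³/s; C = (58.36·0.6018 + 3.950·9.700)/62.31 = 1.179 mg/L.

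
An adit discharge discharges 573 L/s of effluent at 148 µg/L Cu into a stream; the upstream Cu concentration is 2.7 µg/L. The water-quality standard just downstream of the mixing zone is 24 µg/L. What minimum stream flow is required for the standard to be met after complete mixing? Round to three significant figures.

Set C_mix = 24: (Q·2.700 + 573.0·148.0) / (Q + 573.0) = 24
→ Q = 573.0·(148.0 − 24)/(24 − 2.700) = 3336 L/s.

3340 L/s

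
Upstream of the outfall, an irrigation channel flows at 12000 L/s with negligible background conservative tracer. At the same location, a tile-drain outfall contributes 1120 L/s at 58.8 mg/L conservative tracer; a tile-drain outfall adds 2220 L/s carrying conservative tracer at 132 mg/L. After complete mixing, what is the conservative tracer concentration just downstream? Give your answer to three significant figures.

Mixed concentration C = ΣQC/ΣQ = (12000·0 + 1120·58.80 + 2220·132.0) / 15340 = 358900/15340 = 23.40 mg/L.

23.4 mg/L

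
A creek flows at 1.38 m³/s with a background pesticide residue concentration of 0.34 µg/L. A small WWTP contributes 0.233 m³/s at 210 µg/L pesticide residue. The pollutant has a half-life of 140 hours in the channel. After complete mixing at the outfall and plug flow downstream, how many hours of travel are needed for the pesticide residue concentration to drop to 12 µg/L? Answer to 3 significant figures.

189 h

Conservation of mass: C = (1.380·0.3400 + 0.2330·210.0) / 1.613 = 49.40/1.613 = 30.63 µg/L.
Half-life 140 h → k = ln 2 / 140 = 0.004951 h⁻¹ = 0.1188 d⁻¹.
30.63·exp(−k·t) = 12 → t = ln(30.63/12)/k = 681300 s = 189.2 h.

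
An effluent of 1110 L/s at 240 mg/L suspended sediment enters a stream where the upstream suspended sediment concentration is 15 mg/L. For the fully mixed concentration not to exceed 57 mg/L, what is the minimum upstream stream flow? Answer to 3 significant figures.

4840 L/s

Set C_mix = 57: (Q·15.00 + 1110·240.0) / (Q + 1110) = 57
→ Q = 1110·(240.0 − 57)/(57 − 15.00) = 4836 L/s.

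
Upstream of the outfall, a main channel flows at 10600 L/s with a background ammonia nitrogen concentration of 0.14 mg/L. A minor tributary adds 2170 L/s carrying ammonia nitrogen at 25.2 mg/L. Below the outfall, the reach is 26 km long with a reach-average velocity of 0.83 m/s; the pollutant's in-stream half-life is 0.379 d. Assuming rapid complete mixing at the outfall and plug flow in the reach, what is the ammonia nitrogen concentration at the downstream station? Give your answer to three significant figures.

2.27 mg/L

Mass balance: C = (10600·0.1400 + 2170·25.20) / 12770 = 56170/12770 = 4.398 mg/L.
Travel time t = 26·1000 / 0.83 = 31330 s = 8.701 h.
Half-life 0.379 d → k = ln 2 / 0.379 = 1.829 d⁻¹.
Applying C = C₀e^(−kt): 4.398 × 0.5153 = 2.266 mg/L.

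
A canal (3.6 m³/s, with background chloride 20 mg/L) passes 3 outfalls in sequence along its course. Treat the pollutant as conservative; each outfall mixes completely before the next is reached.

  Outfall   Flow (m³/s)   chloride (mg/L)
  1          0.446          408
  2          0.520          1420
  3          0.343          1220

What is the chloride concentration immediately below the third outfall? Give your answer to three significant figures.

287 mg/L

After outfall 1: Q = 3.600 + 0.4460 = 4.046 m³/s; C = (3.600·20.00 + 0.4460·408.0)/4.046 = 62.77 mg/L.
After outfall 2: Q = 4.046 + 0.5200 = 4.566 m³/s; C = (4.046·62.77 + 0.5200·1420)/4.566 = 217.3 mg/L.
After outfall 3: Q = 4.566 + 0.3430 = 4.909 m³/s; C = (4.566·217.3 + 0.3430·1220)/4.909 = 287.4 mg/L.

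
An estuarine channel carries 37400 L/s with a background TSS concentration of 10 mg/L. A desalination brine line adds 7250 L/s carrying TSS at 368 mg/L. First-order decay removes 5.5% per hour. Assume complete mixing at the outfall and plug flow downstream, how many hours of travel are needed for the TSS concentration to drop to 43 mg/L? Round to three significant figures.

8.14 h

After mixing, C = (37400·10.00 + 7250·368.0) / 44650 = 3042000/44650 = 68.13 mg/L.
5.5%/h lost → k = −ln(1 − 0.055) = 0.05657 h⁻¹.
68.13·exp(−k·t) = 43 → t = ln(68.13/43)/k = 29290 s = 8.135 h.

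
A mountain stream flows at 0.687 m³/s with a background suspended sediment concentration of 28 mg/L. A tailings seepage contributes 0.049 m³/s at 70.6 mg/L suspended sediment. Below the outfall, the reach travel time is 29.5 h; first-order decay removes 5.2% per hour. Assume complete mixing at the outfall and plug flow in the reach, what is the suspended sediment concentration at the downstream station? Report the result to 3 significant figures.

Flow-weighted average: C = (0.6870·28.00 + 0.04900·70.60) / 0.7360 = 22.70/0.7360 = 30.84 mg/L.
5.2%/h lost → k = −ln(1 − 0.052) = 0.05340 h⁻¹.
After decay, C = 30.84 × e^(−kt) = 30.84 × 0.2069 = 6.381 mg/L.

6.38 mg/L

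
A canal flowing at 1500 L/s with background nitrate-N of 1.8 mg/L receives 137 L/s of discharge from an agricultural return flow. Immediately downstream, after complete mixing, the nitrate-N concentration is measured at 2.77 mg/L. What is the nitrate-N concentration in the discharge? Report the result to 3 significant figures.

13.4 mg/L

Mass balance: 1500·1.800 + 137.0·Cₑ = 1637·2.770
→ Cₑ = (1637·2.770 − 1500·1.800) / 137.0 = 13.39 mg/L.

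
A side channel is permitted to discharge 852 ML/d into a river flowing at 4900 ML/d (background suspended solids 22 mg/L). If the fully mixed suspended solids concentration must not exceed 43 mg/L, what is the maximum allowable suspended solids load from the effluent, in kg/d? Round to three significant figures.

Mass balance at the limit: 4900·22.00 + 852.0·Cₑ = 5752·43 → Cₑ = 163.8 mg/L.
852.0 ML/d = 9.861 m³/s. Load = 9.861 m³/s × 163.8 g/m³ × 86 400 s/d = 139500 kg/d.

140000 kg/d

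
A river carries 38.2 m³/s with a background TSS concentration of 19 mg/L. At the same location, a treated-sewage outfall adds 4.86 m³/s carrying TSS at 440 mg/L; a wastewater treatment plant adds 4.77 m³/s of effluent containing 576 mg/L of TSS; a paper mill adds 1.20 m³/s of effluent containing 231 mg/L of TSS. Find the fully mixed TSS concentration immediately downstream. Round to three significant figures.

120 mg/L

Mass balance: C = (38.20·19.00 + 4.860·440.0 + 4.770·576.0 + 1.200·231.0) / 49.03 = 5889/49.03 = 120.1 mg/L.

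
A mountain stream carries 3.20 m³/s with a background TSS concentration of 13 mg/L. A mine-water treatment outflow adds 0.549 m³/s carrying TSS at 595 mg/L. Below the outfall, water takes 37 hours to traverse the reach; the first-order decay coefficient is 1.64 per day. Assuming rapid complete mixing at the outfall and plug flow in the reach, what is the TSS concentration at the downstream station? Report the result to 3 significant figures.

7.84 mg/L

Mass balance: C = (3.200·13.00 + 0.5490·595.0) / 3.749 = 368.3/3.749 = 98.23 mg/L.
Decay over the reach: 98.23·exp(−kt) = 98.23·0.07979 = 7.838 mg/L.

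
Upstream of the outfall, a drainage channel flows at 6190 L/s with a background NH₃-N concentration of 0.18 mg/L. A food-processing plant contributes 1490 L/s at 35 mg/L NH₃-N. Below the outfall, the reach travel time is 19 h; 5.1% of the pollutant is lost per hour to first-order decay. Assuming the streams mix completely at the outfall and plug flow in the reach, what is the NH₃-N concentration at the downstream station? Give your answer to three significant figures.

Flow-weighted average: C = (6190·0.1800 + 1490·35.00) / 7680 = 53260/7680 = 6.935 mg/L.
5.1%/h lost → k = −ln(1 − 0.051) = 0.05235 h⁻¹.
First-order decay: C = 6.935·exp(−k·t) = 6.935·0.3699 = 2.565 mg/L.

2.57 mg/L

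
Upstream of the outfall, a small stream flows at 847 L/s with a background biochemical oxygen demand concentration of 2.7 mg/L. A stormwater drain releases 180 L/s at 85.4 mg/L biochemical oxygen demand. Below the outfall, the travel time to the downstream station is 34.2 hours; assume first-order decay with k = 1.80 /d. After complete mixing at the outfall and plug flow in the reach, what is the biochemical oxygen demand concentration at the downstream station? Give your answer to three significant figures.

1.32 mg/L

Flow-weighted average: C = (847.0·2.700 + 180.0·85.40) / 1027 = 17660/1027 = 17.19 mg/L.
First-order decay: C = 17.19·exp(−k·t) = 17.19·0.07692 = 1.323 mg/L.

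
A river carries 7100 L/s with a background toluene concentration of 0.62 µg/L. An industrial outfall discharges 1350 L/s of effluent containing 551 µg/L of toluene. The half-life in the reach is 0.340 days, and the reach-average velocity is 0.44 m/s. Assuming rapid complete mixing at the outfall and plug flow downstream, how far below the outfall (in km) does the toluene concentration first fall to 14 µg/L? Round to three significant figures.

34.4 km

After mixing, C = (7100·0.6200 + 1350·551.0) / 8450 = 748300/8450 = 88.55 µg/L.
Half-life 0.340 d → k = ln 2 / 0.340 = 2.039 d⁻¹.
Set 88.55·exp(−k·t) = 14 → t = ln(88.55/14)/k = 78170 s = 21.71 h.
Distance = v·t = 0.44·78170 = 34400 m = 34.40 km.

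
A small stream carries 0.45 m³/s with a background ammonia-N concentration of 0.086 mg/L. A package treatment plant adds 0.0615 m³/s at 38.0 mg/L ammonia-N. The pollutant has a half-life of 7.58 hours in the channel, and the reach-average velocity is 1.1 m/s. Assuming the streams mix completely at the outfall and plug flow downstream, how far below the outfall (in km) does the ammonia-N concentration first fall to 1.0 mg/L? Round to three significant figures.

Conservation of mass: C = (0.4500·0.08600 + 0.06150·38.00) / 0.5115 = 2.376/0.5115 = 4.645 mg/L.
Half-life 7.58 h → k = ln 2 / 7.58 = 0.09144 h⁻¹ = 2.195 d⁻¹.
Set 4.645·exp(−k·t) = 1.0 → t = ln(4.645/1.0)/k = 60460 s = 16.79 h.
Distance = v·t = 1.1·60460 = 66500 m = 66.50 km.

66.5 km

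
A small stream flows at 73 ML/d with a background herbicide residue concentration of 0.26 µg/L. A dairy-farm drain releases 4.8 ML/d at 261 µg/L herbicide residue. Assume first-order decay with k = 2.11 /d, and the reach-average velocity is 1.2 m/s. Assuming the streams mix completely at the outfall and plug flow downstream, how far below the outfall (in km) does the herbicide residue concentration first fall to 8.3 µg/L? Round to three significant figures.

Mass balance: C = (73.00·0.2600 + 4.800·261.0) / 77.80 = 1272/77.80 = 16.35 µg/L.
Set 16.35·exp(−k·t) = 8.3 → t = ln(16.35/8.3)/k = 27750 s = 7.709 h.
Distance = v·t = 1.2·27750 = 33300 m = 33.30 km.

33.3 km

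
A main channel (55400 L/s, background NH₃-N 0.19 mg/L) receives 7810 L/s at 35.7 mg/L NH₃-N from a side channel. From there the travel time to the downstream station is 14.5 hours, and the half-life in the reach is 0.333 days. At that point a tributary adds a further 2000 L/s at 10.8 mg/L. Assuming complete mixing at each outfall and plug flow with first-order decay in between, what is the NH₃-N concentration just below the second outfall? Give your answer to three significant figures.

1.59 mg/L

Flow-weighted average: C = (55400·0.1900 + 7810·35.70) / 63210 = 289300/63210 = 4.577 mg/L; combined flow 63210 L/s.
Half-life 0.333 d → k = ln 2 / 0.333 = 2.082 d⁻¹.
First-order decay: C = 4.577·exp(−k·t) = 4.577·0.2843 = 1.302 mg/L.
At the second outfall, C = (63210·1.302 + 2000·10.80) / (63210 + 2000) = 1.593 mg/L.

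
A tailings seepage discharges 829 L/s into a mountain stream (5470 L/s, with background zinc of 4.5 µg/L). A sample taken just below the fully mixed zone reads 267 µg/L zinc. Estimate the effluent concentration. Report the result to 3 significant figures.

2000 µg/L

Mass balance: 5470·4.500 + 829.0·Cₑ = 6299·267.0
→ Cₑ = (6299·267.0 − 5470·4.500) / 829.0 = 1999 µg/L.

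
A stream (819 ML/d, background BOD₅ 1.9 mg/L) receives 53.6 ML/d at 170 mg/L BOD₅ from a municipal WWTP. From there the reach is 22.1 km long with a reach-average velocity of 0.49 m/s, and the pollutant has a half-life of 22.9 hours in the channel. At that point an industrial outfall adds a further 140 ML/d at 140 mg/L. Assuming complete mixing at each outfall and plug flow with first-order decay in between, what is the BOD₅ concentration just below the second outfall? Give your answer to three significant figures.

Flow-weighted average: C = (819.0·1.900 + 53.60·170.0) / 872.6 = 10670/872.6 = 12.23 mg/L; combined flow 872.6 ML/d.
Travel time t = 22.1·1000 / 0.49 = 45100 s = 12.53 h.
Half-life 22.9 h → k = ln 2 / 22.9 = 0.03027 h⁻¹ = 0.7264 d⁻¹.
First-order decay: C = 12.23·exp(−k·t) = 12.23·0.6844 = 8.367 mg/L.
Second outfall: C = (872.6·8.367 + 140.0·140.0)/1013 = 26.57 mg/L.

26.6 mg/L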